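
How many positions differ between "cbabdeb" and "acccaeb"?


Comparing "cbabdeb" and "acccaeb" position by position:
  Position 0: 'c' vs 'a' => DIFFER
  Position 1: 'b' vs 'c' => DIFFER
  Position 2: 'a' vs 'c' => DIFFER
  Position 3: 'b' vs 'c' => DIFFER
  Position 4: 'd' vs 'a' => DIFFER
  Position 5: 'e' vs 'e' => same
  Position 6: 'b' vs 'b' => same
Positions that differ: 5

5


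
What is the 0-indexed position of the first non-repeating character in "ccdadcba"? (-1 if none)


Input: ccdadcba
Character frequencies:
  'a': 2
  'b': 1
  'c': 3
  'd': 2
Scanning left to right for freq == 1:
  Position 0 ('c'): freq=3, skip
  Position 1 ('c'): freq=3, skip
  Position 2 ('d'): freq=2, skip
  Position 3 ('a'): freq=2, skip
  Position 4 ('d'): freq=2, skip
  Position 5 ('c'): freq=3, skip
  Position 6 ('b'): unique! => answer = 6

6


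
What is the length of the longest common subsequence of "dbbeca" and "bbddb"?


LCS of "dbbeca" and "bbddb"
DP table:
           b    b    d    d    b
      0    0    0    0    0    0
  d   0    0    0    1    1    1
  b   0    1    1    1    1    2
  b   0    1    2    2    2    2
  e   0    1    2    2    2    2
  c   0    1    2    2    2    2
  a   0    1    2    2    2    2
LCS length = dp[6][5] = 2

2


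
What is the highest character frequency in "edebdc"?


Input: edebdc
Character counts:
  'b': 1
  'c': 1
  'd': 2
  'e': 2
Maximum frequency: 2

2


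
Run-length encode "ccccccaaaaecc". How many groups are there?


Input: ccccccaaaaecc
Scanning for consecutive runs:
  Group 1: 'c' x 6 (positions 0-5)
  Group 2: 'a' x 4 (positions 6-9)
  Group 3: 'e' x 1 (positions 10-10)
  Group 4: 'c' x 2 (positions 11-12)
Total groups: 4

4


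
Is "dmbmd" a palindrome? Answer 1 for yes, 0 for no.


Input: dmbmd
Reversed: dmbmd
  Compare pos 0 ('d') with pos 4 ('d'): match
  Compare pos 1 ('m') with pos 3 ('m'): match
Result: palindrome

1


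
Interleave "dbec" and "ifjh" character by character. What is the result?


Interleaving "dbec" and "ifjh":
  Position 0: 'd' from first, 'i' from second => "di"
  Position 1: 'b' from first, 'f' from second => "bf"
  Position 2: 'e' from first, 'j' from second => "ej"
  Position 3: 'c' from first, 'h' from second => "ch"
Result: dibfejch

dibfejch


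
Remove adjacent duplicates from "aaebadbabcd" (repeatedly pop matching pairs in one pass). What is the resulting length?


Input: aaebadbabcd
Stack-based adjacent duplicate removal:
  Read 'a': push. Stack: a
  Read 'a': matches stack top 'a' => pop. Stack: (empty)
  Read 'e': push. Stack: e
  Read 'b': push. Stack: eb
  Read 'a': push. Stack: eba
  Read 'd': push. Stack: ebad
  Read 'b': push. Stack: ebadb
  Read 'a': push. Stack: ebadba
  Read 'b': push. Stack: ebadbab
  Read 'c': push. Stack: ebadbabc
  Read 'd': push. Stack: ebadbabcd
Final stack: "ebadbabcd" (length 9)

9


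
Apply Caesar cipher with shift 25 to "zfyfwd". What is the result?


Caesar cipher: shift "zfyfwd" by 25
  'z' (pos 25) + 25 = pos 24 = 'y'
  'f' (pos 5) + 25 = pos 4 = 'e'
  'y' (pos 24) + 25 = pos 23 = 'x'
  'f' (pos 5) + 25 = pos 4 = 'e'
  'w' (pos 22) + 25 = pos 21 = 'v'
  'd' (pos 3) + 25 = pos 2 = 'c'
Result: yexevc

yexevc


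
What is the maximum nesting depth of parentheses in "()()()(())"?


Input: "()()()(())"
Tracking depth:
  Position 0 '(': depth becomes 1
  Position 1 ')': depth becomes 0
  Position 2 '(': depth becomes 1
  Position 3 ')': depth becomes 0
  Position 4 '(': depth becomes 1
  Position 5 ')': depth becomes 0
  Position 6 '(': depth becomes 1
  Position 7 '(': depth becomes 2
  Position 8 ')': depth becomes 1
  Position 9 ')': depth becomes 0
Maximum depth reached: 2

2


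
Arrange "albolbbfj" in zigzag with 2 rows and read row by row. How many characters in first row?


Zigzag "albolbbfj" into 2 rows:
Placing characters:
  'a' => row 0
  'l' => row 1
  'b' => row 0
  'o' => row 1
  'l' => row 0
  'b' => row 1
  'b' => row 0
  'f' => row 1
  'j' => row 0
Rows:
  Row 0: "ablbj"
  Row 1: "lobf"
First row length: 5

5


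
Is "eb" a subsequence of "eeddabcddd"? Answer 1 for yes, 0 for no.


Check if "eb" is a subsequence of "eeddabcddd"
Greedy scan:
  Position 0 ('e'): matches sub[0] = 'e'
  Position 1 ('e'): no match needed
  Position 2 ('d'): no match needed
  Position 3 ('d'): no match needed
  Position 4 ('a'): no match needed
  Position 5 ('b'): matches sub[1] = 'b'
  Position 6 ('c'): no match needed
  Position 7 ('d'): no match needed
  Position 8 ('d'): no match needed
  Position 9 ('d'): no match needed
All 2 characters matched => is a subsequence

1


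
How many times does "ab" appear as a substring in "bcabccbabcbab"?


Searching for "ab" in "bcabccbabcbab"
Scanning each position:
  Position 0: "bc" => no
  Position 1: "ca" => no
  Position 2: "ab" => MATCH
  Position 3: "bc" => no
  Position 4: "cc" => no
  Position 5: "cb" => no
  Position 6: "ba" => no
  Position 7: "ab" => MATCH
  Position 8: "bc" => no
  Position 9: "cb" => no
  Position 10: "ba" => no
  Position 11: "ab" => MATCH
Total occurrences: 3

3


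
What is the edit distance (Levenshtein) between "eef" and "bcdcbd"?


Computing edit distance: "eef" -> "bcdcbd"
DP table:
           b    c    d    c    b    d
      0    1    2    3    4    5    6
  e   1    1    2    3    4    5    6
  e   2    2    2    3    4    5    6
  f   3    3    3    3    4    5    6
Edit distance = dp[3][6] = 6

6


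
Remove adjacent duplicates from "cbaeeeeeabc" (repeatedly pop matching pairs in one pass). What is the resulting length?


Input: cbaeeeeeabc
Stack-based adjacent duplicate removal:
  Read 'c': push. Stack: c
  Read 'b': push. Stack: cb
  Read 'a': push. Stack: cba
  Read 'e': push. Stack: cbae
  Read 'e': matches stack top 'e' => pop. Stack: cba
  Read 'e': push. Stack: cbae
  Read 'e': matches stack top 'e' => pop. Stack: cba
  Read 'e': push. Stack: cbae
  Read 'a': push. Stack: cbaea
  Read 'b': push. Stack: cbaeab
  Read 'c': push. Stack: cbaeabc
Final stack: "cbaeabc" (length 7)

7


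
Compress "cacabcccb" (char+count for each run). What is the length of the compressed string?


Input: cacabcccb
Runs:
  'c' x 1 => "c1"
  'a' x 1 => "a1"
  'c' x 1 => "c1"
  'a' x 1 => "a1"
  'b' x 1 => "b1"
  'c' x 3 => "c3"
  'b' x 1 => "b1"
Compressed: "c1a1c1a1b1c3b1"
Compressed length: 14

14


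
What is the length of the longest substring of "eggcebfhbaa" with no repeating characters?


Input: "eggcebfhbaa"
Sliding window (track last position of each char):
  Position 0 ('e'): window [0,0] length 1 -- new best
  Position 1 ('g'): window [0,1] length 2 -- new best
  Position 2 ('g'): repeat (last at 1), move window start to 2
  Position 2 ('g'): window [2,2] length 1
  Position 3 ('c'): window [2,3] length 2
  Position 4 ('e'): window [2,4] length 3 -- new best
  Position 5 ('b'): window [2,5] length 4 -- new best
  Position 6 ('f'): window [2,6] length 5 -- new best
  Position 7 ('h'): window [2,7] length 6 -- new best
  Position 8 ('b'): repeat (last at 5), move window start to 6
  Position 8 ('b'): window [6,8] length 3
  Position 9 ('a'): window [6,9] length 4
  Position 10 ('a'): repeat (last at 9), move window start to 10
  Position 10 ('a'): window [10,10] length 1
Longest substring with no repeats: "gcebfh" with length 6

6


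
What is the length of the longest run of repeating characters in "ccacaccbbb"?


Input: "ccacaccbbb"
Scanning for longest run:
  Position 1 ('c'): continues run of 'c', length=2
  Position 2 ('a'): new char, reset run to 1
  Position 3 ('c'): new char, reset run to 1
  Position 4 ('a'): new char, reset run to 1
  Position 5 ('c'): new char, reset run to 1
  Position 6 ('c'): continues run of 'c', length=2
  Position 7 ('b'): new char, reset run to 1
  Position 8 ('b'): continues run of 'b', length=2
  Position 9 ('b'): continues run of 'b', length=3
Longest run: 'b' with length 3

3


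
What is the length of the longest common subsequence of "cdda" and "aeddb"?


LCS of "cdda" and "aeddb"
DP table:
           a    e    d    d    b
      0    0    0    0    0    0
  c   0    0    0    0    0    0
  d   0    0    0    1    1    1
  d   0    0    0    1    2    2
  a   0    1    1    1    2    2
LCS length = dp[4][5] = 2

2


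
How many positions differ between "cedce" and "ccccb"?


Comparing "cedce" and "ccccb" position by position:
  Position 0: 'c' vs 'c' => same
  Position 1: 'e' vs 'c' => DIFFER
  Position 2: 'd' vs 'c' => DIFFER
  Position 3: 'c' vs 'c' => same
  Position 4: 'e' vs 'b' => DIFFER
Positions that differ: 3

3


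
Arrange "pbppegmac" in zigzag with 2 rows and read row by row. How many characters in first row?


Zigzag "pbppegmac" into 2 rows:
Placing characters:
  'p' => row 0
  'b' => row 1
  'p' => row 0
  'p' => row 1
  'e' => row 0
  'g' => row 1
  'm' => row 0
  'a' => row 1
  'c' => row 0
Rows:
  Row 0: "ppemc"
  Row 1: "bpga"
First row length: 5

5


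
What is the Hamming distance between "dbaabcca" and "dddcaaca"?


Comparing "dbaabcca" and "dddcaaca" position by position:
  Position 0: 'd' vs 'd' => same
  Position 1: 'b' vs 'd' => differ
  Position 2: 'a' vs 'd' => differ
  Position 3: 'a' vs 'c' => differ
  Position 4: 'b' vs 'a' => differ
  Position 5: 'c' vs 'a' => differ
  Position 6: 'c' vs 'c' => same
  Position 7: 'a' vs 'a' => same
Total differences (Hamming distance): 5

5


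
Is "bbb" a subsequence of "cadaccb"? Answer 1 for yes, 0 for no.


Check if "bbb" is a subsequence of "cadaccb"
Greedy scan:
  Position 0 ('c'): no match needed
  Position 1 ('a'): no match needed
  Position 2 ('d'): no match needed
  Position 3 ('a'): no match needed
  Position 4 ('c'): no match needed
  Position 5 ('c'): no match needed
  Position 6 ('b'): matches sub[0] = 'b'
Only matched 1/3 characters => not a subsequence

0


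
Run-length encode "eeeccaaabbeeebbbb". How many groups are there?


Input: eeeccaaabbeeebbbb
Scanning for consecutive runs:
  Group 1: 'e' x 3 (positions 0-2)
  Group 2: 'c' x 2 (positions 3-4)
  Group 3: 'a' x 3 (positions 5-7)
  Group 4: 'b' x 2 (positions 8-9)
  Group 5: 'e' x 3 (positions 10-12)
  Group 6: 'b' x 4 (positions 13-16)
Total groups: 6

6


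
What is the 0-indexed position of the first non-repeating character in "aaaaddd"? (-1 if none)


Input: aaaaddd
Character frequencies:
  'a': 4
  'd': 3
Scanning left to right for freq == 1:
  Position 0 ('a'): freq=4, skip
  Position 1 ('a'): freq=4, skip
  Position 2 ('a'): freq=4, skip
  Position 3 ('a'): freq=4, skip
  Position 4 ('d'): freq=3, skip
  Position 5 ('d'): freq=3, skip
  Position 6 ('d'): freq=3, skip
  No unique character found => answer = -1

-1


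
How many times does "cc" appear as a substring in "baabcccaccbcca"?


Searching for "cc" in "baabcccaccbcca"
Scanning each position:
  Position 0: "ba" => no
  Position 1: "aa" => no
  Position 2: "ab" => no
  Position 3: "bc" => no
  Position 4: "cc" => MATCH
  Position 5: "cc" => MATCH
  Position 6: "ca" => no
  Position 7: "ac" => no
  Position 8: "cc" => MATCH
  Position 9: "cb" => no
  Position 10: "bc" => no
  Position 11: "cc" => MATCH
  Position 12: "ca" => no
Total occurrences: 4

4


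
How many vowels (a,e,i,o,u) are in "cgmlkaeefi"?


Input: cgmlkaeefi
Checking each character:
  'c' at position 0: consonant
  'g' at position 1: consonant
  'm' at position 2: consonant
  'l' at position 3: consonant
  'k' at position 4: consonant
  'a' at position 5: vowel (running total: 1)
  'e' at position 6: vowel (running total: 2)
  'e' at position 7: vowel (running total: 3)
  'f' at position 8: consonant
  'i' at position 9: vowel (running total: 4)
Total vowels: 4

4


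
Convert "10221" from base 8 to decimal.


Input: "10221" in base 8
Positional expansion:
  Digit '1' (value 1) x 8^4 = 4096
  Digit '0' (value 0) x 8^3 = 0
  Digit '2' (value 2) x 8^2 = 128
  Digit '2' (value 2) x 8^1 = 16
  Digit '1' (value 1) x 8^0 = 1
Sum = 4241

4241


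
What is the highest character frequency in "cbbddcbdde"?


Input: cbbddcbdde
Character counts:
  'b': 3
  'c': 2
  'd': 4
  'e': 1
Maximum frequency: 4

4


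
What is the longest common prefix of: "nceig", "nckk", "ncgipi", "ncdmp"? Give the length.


Words: nceig, nckk, ncgipi, ncdmp
  Position 0: all 'n' => match
  Position 1: all 'c' => match
  Position 2: ('e', 'k', 'g', 'd') => mismatch, stop
LCP = "nc" (length 2)

2


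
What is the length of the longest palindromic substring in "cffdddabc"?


Input: "cffdddabc"
Checking substrings for palindromes:
  [3:6] "ddd" (len 3) => palindrome
  [1:3] "ff" (len 2) => palindrome
  [3:5] "dd" (len 2) => palindrome
  [4:6] "dd" (len 2) => palindrome
Longest palindromic substring: "ddd" with length 3

3


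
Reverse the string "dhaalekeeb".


Input: dhaalekeeb
Reading characters right to left:
  Position 9: 'b'
  Position 8: 'e'
  Position 7: 'e'
  Position 6: 'k'
  Position 5: 'e'
  Position 4: 'l'
  Position 3: 'a'
  Position 2: 'a'
  Position 1: 'h'
  Position 0: 'd'
Reversed: beekelaahd

beekelaahd


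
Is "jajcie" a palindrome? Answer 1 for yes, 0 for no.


Input: jajcie
Reversed: eicjaj
  Compare pos 0 ('j') with pos 5 ('e'): MISMATCH
  Compare pos 1 ('a') with pos 4 ('i'): MISMATCH
  Compare pos 2 ('j') with pos 3 ('c'): MISMATCH
Result: not a palindrome

0


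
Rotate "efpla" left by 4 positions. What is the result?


Input: "efpla", rotate left by 4
First 4 characters: "efpl"
Remaining characters: "a"
Concatenate remaining + first: "a" + "efpl" = "aefpl"

aefpl


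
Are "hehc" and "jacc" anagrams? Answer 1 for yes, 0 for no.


Strings: "hehc", "jacc"
Sorted first:  cehh
Sorted second: accj
Differ at position 0: 'c' vs 'a' => not anagrams

0


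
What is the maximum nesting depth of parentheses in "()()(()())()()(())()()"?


Input: "()()(()())()()(())()()"
Tracking depth:
  Position 0 '(': depth becomes 1
  Position 1 ')': depth becomes 0
  Position 2 '(': depth becomes 1
  Position 3 ')': depth becomes 0
  Position 4 '(': depth becomes 1
  Position 5 '(': depth becomes 2
  Position 6 ')': depth becomes 1
  Position 7 '(': depth becomes 2
  Position 8 ')': depth becomes 1
  Position 9 ')': depth becomes 0
  Position 10 '(': depth becomes 1
  Position 11 ')': depth becomes 0
  Position 12 '(': depth becomes 1
  Position 13 ')': depth becomes 0
  Position 14 '(': depth becomes 1
  Position 15 '(': depth becomes 2
  Position 16 ')': depth becomes 1
  Position 17 ')': depth becomes 0
  Position 18 '(': depth becomes 1
  Position 19 ')': depth becomes 0
  Position 20 '(': depth becomes 1
  Position 21 ')': depth becomes 0
Maximum depth reached: 2

2


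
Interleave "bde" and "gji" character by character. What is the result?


Interleaving "bde" and "gji":
  Position 0: 'b' from first, 'g' from second => "bg"
  Position 1: 'd' from first, 'j' from second => "dj"
  Position 2: 'e' from first, 'i' from second => "ei"
Result: bgdjei

bgdjei


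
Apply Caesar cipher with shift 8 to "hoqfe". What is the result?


Caesar cipher: shift "hoqfe" by 8
  'h' (pos 7) + 8 = pos 15 = 'p'
  'o' (pos 14) + 8 = pos 22 = 'w'
  'q' (pos 16) + 8 = pos 24 = 'y'
  'f' (pos 5) + 8 = pos 13 = 'n'
  'e' (pos 4) + 8 = pos 12 = 'm'
Result: pwynm

pwynm


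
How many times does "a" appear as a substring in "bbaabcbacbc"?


Searching for "a" in "bbaabcbacbc"
Scanning each position:
  Position 0: "b" => no
  Position 1: "b" => no
  Position 2: "a" => MATCH
  Position 3: "a" => MATCH
  Position 4: "b" => no
  Position 5: "c" => no
  Position 6: "b" => no
  Position 7: "a" => MATCH
  Position 8: "c" => no
  Position 9: "b" => no
  Position 10: "c" => no
Total occurrences: 3

3


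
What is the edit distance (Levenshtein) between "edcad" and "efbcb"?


Computing edit distance: "edcad" -> "efbcb"
DP table:
           e    f    b    c    b
      0    1    2    3    4    5
  e   1    0    1    2    3    4
  d   2    1    1    2    3    4
  c   3    2    2    2    2    3
  a   4    3    3    3    3    3
  d   5    4    4    4    4    4
Edit distance = dp[5][5] = 4

4


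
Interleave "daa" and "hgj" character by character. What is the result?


Interleaving "daa" and "hgj":
  Position 0: 'd' from first, 'h' from second => "dh"
  Position 1: 'a' from first, 'g' from second => "ag"
  Position 2: 'a' from first, 'j' from second => "aj"
Result: dhagaj

dhagaj


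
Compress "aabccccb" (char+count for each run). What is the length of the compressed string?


Input: aabccccb
Runs:
  'a' x 2 => "a2"
  'b' x 1 => "b1"
  'c' x 4 => "c4"
  'b' x 1 => "b1"
Compressed: "a2b1c4b1"
Compressed length: 8

8


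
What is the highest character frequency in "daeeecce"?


Input: daeeecce
Character counts:
  'a': 1
  'c': 2
  'd': 1
  'e': 4
Maximum frequency: 4

4


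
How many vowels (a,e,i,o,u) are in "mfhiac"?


Input: mfhiac
Checking each character:
  'm' at position 0: consonant
  'f' at position 1: consonant
  'h' at position 2: consonant
  'i' at position 3: vowel (running total: 1)
  'a' at position 4: vowel (running total: 2)
  'c' at position 5: consonant
Total vowels: 2

2


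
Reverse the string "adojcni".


Input: adojcni
Reading characters right to left:
  Position 6: 'i'
  Position 5: 'n'
  Position 4: 'c'
  Position 3: 'j'
  Position 2: 'o'
  Position 1: 'd'
  Position 0: 'a'
Reversed: incjoda

incjoda


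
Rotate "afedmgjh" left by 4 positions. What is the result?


Input: "afedmgjh", rotate left by 4
First 4 characters: "afed"
Remaining characters: "mgjh"
Concatenate remaining + first: "mgjh" + "afed" = "mgjhafed"

mgjhafed


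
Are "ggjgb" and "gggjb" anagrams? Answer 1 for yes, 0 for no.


Strings: "ggjgb", "gggjb"
Sorted first:  bgggj
Sorted second: bgggj
Sorted forms match => anagrams

1


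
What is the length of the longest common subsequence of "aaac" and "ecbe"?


LCS of "aaac" and "ecbe"
DP table:
           e    c    b    e
      0    0    0    0    0
  a   0    0    0    0    0
  a   0    0    0    0    0
  a   0    0    0    0    0
  c   0    0    1    1    1
LCS length = dp[4][4] = 1

1


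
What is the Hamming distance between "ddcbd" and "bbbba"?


Comparing "ddcbd" and "bbbba" position by position:
  Position 0: 'd' vs 'b' => differ
  Position 1: 'd' vs 'b' => differ
  Position 2: 'c' vs 'b' => differ
  Position 3: 'b' vs 'b' => same
  Position 4: 'd' vs 'a' => differ
Total differences (Hamming distance): 4

4


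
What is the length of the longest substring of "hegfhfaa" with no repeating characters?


Input: "hegfhfaa"
Sliding window (track last position of each char):
  Position 0 ('h'): window [0,0] length 1 -- new best
  Position 1 ('e'): window [0,1] length 2 -- new best
  Position 2 ('g'): window [0,2] length 3 -- new best
  Position 3 ('f'): window [0,3] length 4 -- new best
  Position 4 ('h'): repeat (last at 0), move window start to 1
  Position 4 ('h'): window [1,4] length 4
  Position 5 ('f'): repeat (last at 3), move window start to 4
  Position 5 ('f'): window [4,5] length 2
  Position 6 ('a'): window [4,6] length 3
  Position 7 ('a'): repeat (last at 6), move window start to 7
  Position 7 ('a'): window [7,7] length 1
Longest substring with no repeats: "hegf" with length 4

4


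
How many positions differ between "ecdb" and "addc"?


Comparing "ecdb" and "addc" position by position:
  Position 0: 'e' vs 'a' => DIFFER
  Position 1: 'c' vs 'd' => DIFFER
  Position 2: 'd' vs 'd' => same
  Position 3: 'b' vs 'c' => DIFFER
Positions that differ: 3

3


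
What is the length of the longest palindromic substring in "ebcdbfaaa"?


Input: "ebcdbfaaa"
Checking substrings for palindromes:
  [6:9] "aaa" (len 3) => palindrome
  [6:8] "aa" (len 2) => palindrome
  [7:9] "aa" (len 2) => palindrome
Longest palindromic substring: "aaa" with length 3

3


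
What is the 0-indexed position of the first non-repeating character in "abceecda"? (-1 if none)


Input: abceecda
Character frequencies:
  'a': 2
  'b': 1
  'c': 2
  'd': 1
  'e': 2
Scanning left to right for freq == 1:
  Position 0 ('a'): freq=2, skip
  Position 1 ('b'): unique! => answer = 1

1


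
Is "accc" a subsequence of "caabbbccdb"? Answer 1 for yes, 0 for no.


Check if "accc" is a subsequence of "caabbbccdb"
Greedy scan:
  Position 0 ('c'): no match needed
  Position 1 ('a'): matches sub[0] = 'a'
  Position 2 ('a'): no match needed
  Position 3 ('b'): no match needed
  Position 4 ('b'): no match needed
  Position 5 ('b'): no match needed
  Position 6 ('c'): matches sub[1] = 'c'
  Position 7 ('c'): matches sub[2] = 'c'
  Position 8 ('d'): no match needed
  Position 9 ('b'): no match needed
Only matched 3/4 characters => not a subsequence

0


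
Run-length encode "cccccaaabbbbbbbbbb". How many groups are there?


Input: cccccaaabbbbbbbbbb
Scanning for consecutive runs:
  Group 1: 'c' x 5 (positions 0-4)
  Group 2: 'a' x 3 (positions 5-7)
  Group 3: 'b' x 10 (positions 8-17)
Total groups: 3

3


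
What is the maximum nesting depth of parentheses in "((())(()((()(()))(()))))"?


Input: "((())(()((()(()))(()))))"
Tracking depth:
  Position 0 '(': depth becomes 1
  Position 1 '(': depth becomes 2
  Position 2 '(': depth becomes 3
  Position 3 ')': depth becomes 2
  Position 4 ')': depth becomes 1
  Position 5 '(': depth becomes 2
  Position 6 '(': depth becomes 3
  Position 7 ')': depth becomes 2
  Position 8 '(': depth becomes 3
  Position 9 '(': depth becomes 4
  Position 10 '(': depth becomes 5
  Position 11 ')': depth becomes 4
  Position 12 '(': depth becomes 5
  Position 13 '(': depth becomes 6
  Position 14 ')': depth becomes 5
  Position 15 ')': depth becomes 4
  Position 16 ')': depth becomes 3
  Position 17 '(': depth becomes 4
  Position 18 '(': depth becomes 5
  Position 19 ')': depth becomes 4
  Position 20 ')': depth becomes 3
  Position 21 ')': depth becomes 2
  Position 22 ')': depth becomes 1
  Position 23 ')': depth becomes 0
Maximum depth reached: 6

6


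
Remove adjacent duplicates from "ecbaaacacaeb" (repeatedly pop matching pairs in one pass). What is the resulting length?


Input: ecbaaacacaeb
Stack-based adjacent duplicate removal:
  Read 'e': push. Stack: e
  Read 'c': push. Stack: ec
  Read 'b': push. Stack: ecb
  Read 'a': push. Stack: ecba
  Read 'a': matches stack top 'a' => pop. Stack: ecb
  Read 'a': push. Stack: ecba
  Read 'c': push. Stack: ecbac
  Read 'a': push. Stack: ecbaca
  Read 'c': push. Stack: ecbacac
  Read 'a': push. Stack: ecbacaca
  Read 'e': push. Stack: ecbacacae
  Read 'b': push. Stack: ecbacacaeb
Final stack: "ecbacacaeb" (length 10)

10


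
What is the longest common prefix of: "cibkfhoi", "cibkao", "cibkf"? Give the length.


Words: cibkfhoi, cibkao, cibkf
  Position 0: all 'c' => match
  Position 1: all 'i' => match
  Position 2: all 'b' => match
  Position 3: all 'k' => match
  Position 4: ('f', 'a', 'f') => mismatch, stop
LCP = "cibk" (length 4)

4


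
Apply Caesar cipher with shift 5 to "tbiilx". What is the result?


Caesar cipher: shift "tbiilx" by 5
  't' (pos 19) + 5 = pos 24 = 'y'
  'b' (pos 1) + 5 = pos 6 = 'g'
  'i' (pos 8) + 5 = pos 13 = 'n'
  'i' (pos 8) + 5 = pos 13 = 'n'
  'l' (pos 11) + 5 = pos 16 = 'q'
  'x' (pos 23) + 5 = pos 2 = 'c'
Result: ygnnqc

ygnnqc


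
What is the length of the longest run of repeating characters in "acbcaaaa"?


Input: "acbcaaaa"
Scanning for longest run:
  Position 1 ('c'): new char, reset run to 1
  Position 2 ('b'): new char, reset run to 1
  Position 3 ('c'): new char, reset run to 1
  Position 4 ('a'): new char, reset run to 1
  Position 5 ('a'): continues run of 'a', length=2
  Position 6 ('a'): continues run of 'a', length=3
  Position 7 ('a'): continues run of 'a', length=4
Longest run: 'a' with length 4

4


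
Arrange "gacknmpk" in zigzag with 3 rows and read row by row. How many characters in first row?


Zigzag "gacknmpk" into 3 rows:
Placing characters:
  'g' => row 0
  'a' => row 1
  'c' => row 2
  'k' => row 1
  'n' => row 0
  'm' => row 1
  'p' => row 2
  'k' => row 1
Rows:
  Row 0: "gn"
  Row 1: "akmk"
  Row 2: "cp"
First row length: 2

2


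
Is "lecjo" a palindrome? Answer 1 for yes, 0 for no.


Input: lecjo
Reversed: ojcel
  Compare pos 0 ('l') with pos 4 ('o'): MISMATCH
  Compare pos 1 ('e') with pos 3 ('j'): MISMATCH
Result: not a palindrome

0


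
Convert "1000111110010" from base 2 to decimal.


Input: "1000111110010" in base 2
Positional expansion:
  Digit '1' (value 1) x 2^12 = 4096
  Digit '0' (value 0) x 2^11 = 0
  Digit '0' (value 0) x 2^10 = 0
  Digit '0' (value 0) x 2^9 = 0
  Digit '1' (value 1) x 2^8 = 256
  Digit '1' (value 1) x 2^7 = 128
  Digit '1' (value 1) x 2^6 = 64
  Digit '1' (value 1) x 2^5 = 32
  Digit '1' (value 1) x 2^4 = 16
  Digit '0' (value 0) x 2^3 = 0
  Digit '0' (value 0) x 2^2 = 0
  Digit '1' (value 1) x 2^1 = 2
  Digit '0' (value 0) x 2^0 = 0
Sum = 4594

4594


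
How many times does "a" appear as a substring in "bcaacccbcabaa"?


Searching for "a" in "bcaacccbcabaa"
Scanning each position:
  Position 0: "b" => no
  Position 1: "c" => no
  Position 2: "a" => MATCH
  Position 3: "a" => MATCH
  Position 4: "c" => no
  Position 5: "c" => no
  Position 6: "c" => no
  Position 7: "b" => no
  Position 8: "c" => no
  Position 9: "a" => MATCH
  Position 10: "b" => no
  Position 11: "a" => MATCH
  Position 12: "a" => MATCH
Total occurrences: 5

5


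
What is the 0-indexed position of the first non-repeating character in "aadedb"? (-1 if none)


Input: aadedb
Character frequencies:
  'a': 2
  'b': 1
  'd': 2
  'e': 1
Scanning left to right for freq == 1:
  Position 0 ('a'): freq=2, skip
  Position 1 ('a'): freq=2, skip
  Position 2 ('d'): freq=2, skip
  Position 3 ('e'): unique! => answer = 3

3


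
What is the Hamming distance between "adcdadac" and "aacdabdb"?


Comparing "adcdadac" and "aacdabdb" position by position:
  Position 0: 'a' vs 'a' => same
  Position 1: 'd' vs 'a' => differ
  Position 2: 'c' vs 'c' => same
  Position 3: 'd' vs 'd' => same
  Position 4: 'a' vs 'a' => same
  Position 5: 'd' vs 'b' => differ
  Position 6: 'a' vs 'd' => differ
  Position 7: 'c' vs 'b' => differ
Total differences (Hamming distance): 4

4


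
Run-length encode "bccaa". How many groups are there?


Input: bccaa
Scanning for consecutive runs:
  Group 1: 'b' x 1 (positions 0-0)
  Group 2: 'c' x 2 (positions 1-2)
  Group 3: 'a' x 2 (positions 3-4)
Total groups: 3

3


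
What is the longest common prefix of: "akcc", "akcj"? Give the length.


Words: akcc, akcj
  Position 0: all 'a' => match
  Position 1: all 'k' => match
  Position 2: all 'c' => match
  Position 3: ('c', 'j') => mismatch, stop
LCP = "akc" (length 3)

3


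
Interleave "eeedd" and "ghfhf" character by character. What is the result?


Interleaving "eeedd" and "ghfhf":
  Position 0: 'e' from first, 'g' from second => "eg"
  Position 1: 'e' from first, 'h' from second => "eh"
  Position 2: 'e' from first, 'f' from second => "ef"
  Position 3: 'd' from first, 'h' from second => "dh"
  Position 4: 'd' from first, 'f' from second => "df"
Result: egehefdhdf

egehefdhdf


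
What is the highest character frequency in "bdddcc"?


Input: bdddcc
Character counts:
  'b': 1
  'c': 2
  'd': 3
Maximum frequency: 3

3


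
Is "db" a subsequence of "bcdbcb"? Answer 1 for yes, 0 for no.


Check if "db" is a subsequence of "bcdbcb"
Greedy scan:
  Position 0 ('b'): no match needed
  Position 1 ('c'): no match needed
  Position 2 ('d'): matches sub[0] = 'd'
  Position 3 ('b'): matches sub[1] = 'b'
  Position 4 ('c'): no match needed
  Position 5 ('b'): no match needed
All 2 characters matched => is a subsequence

1


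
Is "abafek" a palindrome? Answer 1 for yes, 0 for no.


Input: abafek
Reversed: kefaba
  Compare pos 0 ('a') with pos 5 ('k'): MISMATCH
  Compare pos 1 ('b') with pos 4 ('e'): MISMATCH
  Compare pos 2 ('a') with pos 3 ('f'): MISMATCH
Result: not a palindrome

0


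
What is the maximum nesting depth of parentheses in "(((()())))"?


Input: "(((()())))"
Tracking depth:
  Position 0 '(': depth becomes 1
  Position 1 '(': depth becomes 2
  Position 2 '(': depth becomes 3
  Position 3 '(': depth becomes 4
  Position 4 ')': depth becomes 3
  Position 5 '(': depth becomes 4
  Position 6 ')': depth becomes 3
  Position 7 ')': depth becomes 2
  Position 8 ')': depth becomes 1
  Position 9 ')': depth becomes 0
Maximum depth reached: 4

4


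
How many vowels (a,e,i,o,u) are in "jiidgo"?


Input: jiidgo
Checking each character:
  'j' at position 0: consonant
  'i' at position 1: vowel (running total: 1)
  'i' at position 2: vowel (running total: 2)
  'd' at position 3: consonant
  'g' at position 4: consonant
  'o' at position 5: vowel (running total: 3)
Total vowels: 3

3


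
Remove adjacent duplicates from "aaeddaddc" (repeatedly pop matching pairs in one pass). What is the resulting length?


Input: aaeddaddc
Stack-based adjacent duplicate removal:
  Read 'a': push. Stack: a
  Read 'a': matches stack top 'a' => pop. Stack: (empty)
  Read 'e': push. Stack: e
  Read 'd': push. Stack: ed
  Read 'd': matches stack top 'd' => pop. Stack: e
  Read 'a': push. Stack: ea
  Read 'd': push. Stack: ead
  Read 'd': matches stack top 'd' => pop. Stack: ea
  Read 'c': push. Stack: eac
Final stack: "eac" (length 3)

3


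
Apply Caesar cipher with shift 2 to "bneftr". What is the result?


Caesar cipher: shift "bneftr" by 2
  'b' (pos 1) + 2 = pos 3 = 'd'
  'n' (pos 13) + 2 = pos 15 = 'p'
  'e' (pos 4) + 2 = pos 6 = 'g'
  'f' (pos 5) + 2 = pos 7 = 'h'
  't' (pos 19) + 2 = pos 21 = 'v'
  'r' (pos 17) + 2 = pos 19 = 't'
Result: dpghvt

dpghvt


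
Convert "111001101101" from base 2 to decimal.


Input: "111001101101" in base 2
Positional expansion:
  Digit '1' (value 1) x 2^11 = 2048
  Digit '1' (value 1) x 2^10 = 1024
  Digit '1' (value 1) x 2^9 = 512
  Digit '0' (value 0) x 2^8 = 0
  Digit '0' (value 0) x 2^7 = 0
  Digit '1' (value 1) x 2^6 = 64
  Digit '1' (value 1) x 2^5 = 32
  Digit '0' (value 0) x 2^4 = 0
  Digit '1' (value 1) x 2^3 = 8
  Digit '1' (value 1) x 2^2 = 4
  Digit '0' (value 0) x 2^1 = 0
  Digit '1' (value 1) x 2^0 = 1
Sum = 3693

3693


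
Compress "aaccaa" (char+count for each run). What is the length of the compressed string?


Input: aaccaa
Runs:
  'a' x 2 => "a2"
  'c' x 2 => "c2"
  'a' x 2 => "a2"
Compressed: "a2c2a2"
Compressed length: 6

6


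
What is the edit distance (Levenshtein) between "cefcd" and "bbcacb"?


Computing edit distance: "cefcd" -> "bbcacb"
DP table:
           b    b    c    a    c    b
      0    1    2    3    4    5    6
  c   1    1    2    2    3    4    5
  e   2    2    2    3    3    4    5
  f   3    3    3    3    4    4    5
  c   4    4    4    3    4    4    5
  d   5    5    5    4    4    5    5
Edit distance = dp[5][6] = 5

5


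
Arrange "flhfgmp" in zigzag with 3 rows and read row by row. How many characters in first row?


Zigzag "flhfgmp" into 3 rows:
Placing characters:
  'f' => row 0
  'l' => row 1
  'h' => row 2
  'f' => row 1
  'g' => row 0
  'm' => row 1
  'p' => row 2
Rows:
  Row 0: "fg"
  Row 1: "lfm"
  Row 2: "hp"
First row length: 2

2


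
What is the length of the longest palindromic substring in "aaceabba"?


Input: "aaceabba"
Checking substrings for palindromes:
  [4:8] "abba" (len 4) => palindrome
  [0:2] "aa" (len 2) => palindrome
  [5:7] "bb" (len 2) => palindrome
Longest palindromic substring: "abba" with length 4

4


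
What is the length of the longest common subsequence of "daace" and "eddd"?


LCS of "daace" and "eddd"
DP table:
           e    d    d    d
      0    0    0    0    0
  d   0    0    1    1    1
  a   0    0    1    1    1
  a   0    0    1    1    1
  c   0    0    1    1    1
  e   0    1    1    1    1
LCS length = dp[5][4] = 1

1


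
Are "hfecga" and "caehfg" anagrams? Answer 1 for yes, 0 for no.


Strings: "hfecga", "caehfg"
Sorted first:  acefgh
Sorted second: acefgh
Sorted forms match => anagrams

1


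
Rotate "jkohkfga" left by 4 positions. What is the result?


Input: "jkohkfga", rotate left by 4
First 4 characters: "jkoh"
Remaining characters: "kfga"
Concatenate remaining + first: "kfga" + "jkoh" = "kfgajkoh"

kfgajkoh


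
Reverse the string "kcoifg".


Input: kcoifg
Reading characters right to left:
  Position 5: 'g'
  Position 4: 'f'
  Position 3: 'i'
  Position 2: 'o'
  Position 1: 'c'
  Position 0: 'k'
Reversed: gfiock

gfiock


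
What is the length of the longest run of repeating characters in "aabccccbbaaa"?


Input: "aabccccbbaaa"
Scanning for longest run:
  Position 1 ('a'): continues run of 'a', length=2
  Position 2 ('b'): new char, reset run to 1
  Position 3 ('c'): new char, reset run to 1
  Position 4 ('c'): continues run of 'c', length=2
  Position 5 ('c'): continues run of 'c', length=3
  Position 6 ('c'): continues run of 'c', length=4
  Position 7 ('b'): new char, reset run to 1
  Position 8 ('b'): continues run of 'b', length=2
  Position 9 ('a'): new char, reset run to 1
  Position 10 ('a'): continues run of 'a', length=2
  Position 11 ('a'): continues run of 'a', length=3
Longest run: 'c' with length 4

4


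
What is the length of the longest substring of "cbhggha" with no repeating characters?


Input: "cbhggha"
Sliding window (track last position of each char):
  Position 0 ('c'): window [0,0] length 1 -- new best
  Position 1 ('b'): window [0,1] length 2 -- new best
  Position 2 ('h'): window [0,2] length 3 -- new best
  Position 3 ('g'): window [0,3] length 4 -- new best
  Position 4 ('g'): repeat (last at 3), move window start to 4
  Position 4 ('g'): window [4,4] length 1
  Position 5 ('h'): window [4,5] length 2
  Position 6 ('a'): window [4,6] length 3
Longest substring with no repeats: "cbhg" with length 4

4


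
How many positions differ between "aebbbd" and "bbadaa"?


Comparing "aebbbd" and "bbadaa" position by position:
  Position 0: 'a' vs 'b' => DIFFER
  Position 1: 'e' vs 'b' => DIFFER
  Position 2: 'b' vs 'a' => DIFFER
  Position 3: 'b' vs 'd' => DIFFER
  Position 4: 'b' vs 'a' => DIFFER
  Position 5: 'd' vs 'a' => DIFFER
Positions that differ: 6

6


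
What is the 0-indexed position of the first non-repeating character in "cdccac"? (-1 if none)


Input: cdccac
Character frequencies:
  'a': 1
  'c': 4
  'd': 1
Scanning left to right for freq == 1:
  Position 0 ('c'): freq=4, skip
  Position 1 ('d'): unique! => answer = 1

1


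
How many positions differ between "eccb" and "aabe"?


Comparing "eccb" and "aabe" position by position:
  Position 0: 'e' vs 'a' => DIFFER
  Position 1: 'c' vs 'a' => DIFFER
  Position 2: 'c' vs 'b' => DIFFER
  Position 3: 'b' vs 'e' => DIFFER
Positions that differ: 4

4


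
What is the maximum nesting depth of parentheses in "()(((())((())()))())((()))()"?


Input: "()(((())((())()))())((()))()"
Tracking depth:
  Position 0 '(': depth becomes 1
  Position 1 ')': depth becomes 0
  Position 2 '(': depth becomes 1
  Position 3 '(': depth becomes 2
  Position 4 '(': depth becomes 3
  Position 5 '(': depth becomes 4
  Position 6 ')': depth becomes 3
  Position 7 ')': depth becomes 2
  Position 8 '(': depth becomes 3
  Position 9 '(': depth becomes 4
  Position 10 '(': depth becomes 5
  Position 11 ')': depth becomes 4
  Position 12 ')': depth becomes 3
  Position 13 '(': depth becomes 4
  Position 14 ')': depth becomes 3
  Position 15 ')': depth becomes 2
  Position 16 ')': depth becomes 1
  Position 17 '(': depth becomes 2
  Position 18 ')': depth becomes 1
  Position 19 ')': depth becomes 0
  Position 20 '(': depth becomes 1
  Position 21 '(': depth becomes 2
  Position 22 '(': depth becomes 3
  Position 23 ')': depth becomes 2
  Position 24 ')': depth becomes 1
  Position 25 ')': depth becomes 0
  Position 26 '(': depth becomes 1
  Position 27 ')': depth becomes 0
Maximum depth reached: 5

5


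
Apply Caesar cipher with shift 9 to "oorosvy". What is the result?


Caesar cipher: shift "oorosvy" by 9
  'o' (pos 14) + 9 = pos 23 = 'x'
  'o' (pos 14) + 9 = pos 23 = 'x'
  'r' (pos 17) + 9 = pos 0 = 'a'
  'o' (pos 14) + 9 = pos 23 = 'x'
  's' (pos 18) + 9 = pos 1 = 'b'
  'v' (pos 21) + 9 = pos 4 = 'e'
  'y' (pos 24) + 9 = pos 7 = 'h'
Result: xxaxbeh

xxaxbeh


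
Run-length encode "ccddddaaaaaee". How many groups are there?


Input: ccddddaaaaaee
Scanning for consecutive runs:
  Group 1: 'c' x 2 (positions 0-1)
  Group 2: 'd' x 4 (positions 2-5)
  Group 3: 'a' x 5 (positions 6-10)
  Group 4: 'e' x 2 (positions 11-12)
Total groups: 4

4


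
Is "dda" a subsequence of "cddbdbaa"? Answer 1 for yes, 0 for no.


Check if "dda" is a subsequence of "cddbdbaa"
Greedy scan:
  Position 0 ('c'): no match needed
  Position 1 ('d'): matches sub[0] = 'd'
  Position 2 ('d'): matches sub[1] = 'd'
  Position 3 ('b'): no match needed
  Position 4 ('d'): no match needed
  Position 5 ('b'): no match needed
  Position 6 ('a'): matches sub[2] = 'a'
  Position 7 ('a'): no match needed
All 3 characters matched => is a subsequence

1


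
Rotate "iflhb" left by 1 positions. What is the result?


Input: "iflhb", rotate left by 1
First 1 characters: "i"
Remaining characters: "flhb"
Concatenate remaining + first: "flhb" + "i" = "flhbi"

flhbi


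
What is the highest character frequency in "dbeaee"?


Input: dbeaee
Character counts:
  'a': 1
  'b': 1
  'd': 1
  'e': 3
Maximum frequency: 3

3


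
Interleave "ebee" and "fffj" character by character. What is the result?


Interleaving "ebee" and "fffj":
  Position 0: 'e' from first, 'f' from second => "ef"
  Position 1: 'b' from first, 'f' from second => "bf"
  Position 2: 'e' from first, 'f' from second => "ef"
  Position 3: 'e' from first, 'j' from second => "ej"
Result: efbfefej

efbfefej


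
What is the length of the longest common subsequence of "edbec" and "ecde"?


LCS of "edbec" and "ecde"
DP table:
           e    c    d    e
      0    0    0    0    0
  e   0    1    1    1    1
  d   0    1    1    2    2
  b   0    1    1    2    2
  e   0    1    1    2    3
  c   0    1    2    2    3
LCS length = dp[5][4] = 3

3


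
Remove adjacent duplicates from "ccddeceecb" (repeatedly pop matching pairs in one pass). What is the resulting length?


Input: ccddeceecb
Stack-based adjacent duplicate removal:
  Read 'c': push. Stack: c
  Read 'c': matches stack top 'c' => pop. Stack: (empty)
  Read 'd': push. Stack: d
  Read 'd': matches stack top 'd' => pop. Stack: (empty)
  Read 'e': push. Stack: e
  Read 'c': push. Stack: ec
  Read 'e': push. Stack: ece
  Read 'e': matches stack top 'e' => pop. Stack: ec
  Read 'c': matches stack top 'c' => pop. Stack: e
  Read 'b': push. Stack: eb
Final stack: "eb" (length 2)

2


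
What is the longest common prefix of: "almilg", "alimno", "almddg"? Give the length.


Words: almilg, alimno, almddg
  Position 0: all 'a' => match
  Position 1: all 'l' => match
  Position 2: ('m', 'i', 'm') => mismatch, stop
LCP = "al" (length 2)

2


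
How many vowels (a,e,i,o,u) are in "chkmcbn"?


Input: chkmcbn
Checking each character:
  'c' at position 0: consonant
  'h' at position 1: consonant
  'k' at position 2: consonant
  'm' at position 3: consonant
  'c' at position 4: consonant
  'b' at position 5: consonant
  'n' at position 6: consonant
Total vowels: 0

0


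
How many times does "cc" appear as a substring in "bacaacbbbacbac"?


Searching for "cc" in "bacaacbbbacbac"
Scanning each position:
  Position 0: "ba" => no
  Position 1: "ac" => no
  Position 2: "ca" => no
  Position 3: "aa" => no
  Position 4: "ac" => no
  Position 5: "cb" => no
  Position 6: "bb" => no
  Position 7: "bb" => no
  Position 8: "ba" => no
  Position 9: "ac" => no
  Position 10: "cb" => no
  Position 11: "ba" => no
  Position 12: "ac" => no
Total occurrences: 0

0


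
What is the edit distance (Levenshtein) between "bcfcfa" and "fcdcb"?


Computing edit distance: "bcfcfa" -> "fcdcb"
DP table:
           f    c    d    c    b
      0    1    2    3    4    5
  b   1    1    2    3    4    4
  c   2    2    1    2    3    4
  f   3    2    2    2    3    4
  c   4    3    2    3    2    3
  f   5    4    3    3    3    3
  a   6    5    4    4    4    4
Edit distance = dp[6][5] = 4

4
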